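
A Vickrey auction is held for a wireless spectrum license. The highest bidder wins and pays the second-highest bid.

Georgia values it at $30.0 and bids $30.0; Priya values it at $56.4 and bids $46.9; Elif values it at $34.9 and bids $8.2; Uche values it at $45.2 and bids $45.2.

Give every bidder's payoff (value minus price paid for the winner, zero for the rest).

Sorted high to low: Priya $46.9, then Uche $45.2, then Georgia $30.0, then Elif $8.2.
Priya has the top bid and wins; the price is the second-highest bid, $45.2.
Priya's payoff = $56.4 − $45.2 = $11.2. All other bidders lose, so their payoff is 0.

Payoffs: Georgia $0.0, Priya $11.2, Elif $0.0, Uche $0.0.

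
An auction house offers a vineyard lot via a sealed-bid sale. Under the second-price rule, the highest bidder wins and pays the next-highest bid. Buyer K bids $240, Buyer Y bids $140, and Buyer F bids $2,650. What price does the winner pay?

Price paid: $240.

Ranking the bids: Buyer F $2,650; Buyer K $240; Buyer Y $140.
Buyer F has the highest bid, so Buyer F wins.
The second-highest bid is $240, so that is what Buyer F pays.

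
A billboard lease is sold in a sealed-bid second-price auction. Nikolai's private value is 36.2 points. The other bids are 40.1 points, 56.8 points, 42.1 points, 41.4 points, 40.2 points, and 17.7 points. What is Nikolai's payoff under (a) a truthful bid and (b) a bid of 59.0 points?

Truthful: 0.0 points; alternative: -20.6 points.

The highest competing bid is 56.8 points.
Bidding truthfully at 36.2 points: the top bid is 56.8 points (a rival), so Nikolai loses. Payoff = 0.0 points.
Bidding 59.0 points: Nikolai has the top bid, wins, and pays the second-highest bid 56.8 points. Payoff = 36.2 points − 56.8 points = -20.6 points.
Deviating from a truthful bid can only lose payoff in a second-price auction — never gain.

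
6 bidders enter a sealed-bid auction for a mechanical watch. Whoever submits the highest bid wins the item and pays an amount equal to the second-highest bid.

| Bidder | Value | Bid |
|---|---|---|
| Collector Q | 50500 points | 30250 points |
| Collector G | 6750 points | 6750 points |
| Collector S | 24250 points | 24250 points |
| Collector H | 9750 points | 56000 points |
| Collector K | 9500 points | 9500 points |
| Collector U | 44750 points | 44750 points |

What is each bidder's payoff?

Payoffs: Collector Q 0 points, Collector G 0 points, Collector S 0 points, Collector H -35000 points, Collector K 0 points, Collector U 0 points.

Ranking the bids: Collector H 56000 points, then Collector U 44750 points, then Collector Q 30250 points, then Collector S 24250 points, then Collector K 9500 points, then Collector G 6750 points.
Collector H has the top bid and wins; the price is the second-highest bid, 44750 points.
Collector H's payoff = 9750 points − 44750 points = -35000 points. All other bidders lose, so their payoff is 0.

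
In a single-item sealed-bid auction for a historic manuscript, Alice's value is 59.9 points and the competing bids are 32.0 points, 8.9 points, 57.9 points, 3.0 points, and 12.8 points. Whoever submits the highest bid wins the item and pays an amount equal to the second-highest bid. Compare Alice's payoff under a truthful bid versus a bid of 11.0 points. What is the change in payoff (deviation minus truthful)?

Change in payoff: -2.0 points.

The highest competing bid is 57.9 points.
Bidding truthfully at 59.9 points: Alice has the top bid, wins, and pays the second-highest bid 57.9 points. Payoff = 59.9 points − 57.9 points = 2.0 points.
Bidding 11.0 points: the top bid is 57.9 points (a rival), so Alice loses. Payoff = 0.0 points.
Change = 0.0 points − 2.0 points = -2.0 points.
Deviating from a truthful bid can only lose payoff in a second-price auction — never gain.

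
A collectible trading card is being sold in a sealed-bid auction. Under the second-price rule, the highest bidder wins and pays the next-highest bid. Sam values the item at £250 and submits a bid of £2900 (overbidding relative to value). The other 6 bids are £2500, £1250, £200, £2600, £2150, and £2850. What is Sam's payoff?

-£2600

Highest competing bid: £2850.
Sam's bid £2900 is the highest overall, so Sam wins and pays the second-highest bid, £2850.
Payoff = value − price = £250 − £2850 = -£2600.
Overbidding won the item at a price above value — truthful bidding would have avoided this loss.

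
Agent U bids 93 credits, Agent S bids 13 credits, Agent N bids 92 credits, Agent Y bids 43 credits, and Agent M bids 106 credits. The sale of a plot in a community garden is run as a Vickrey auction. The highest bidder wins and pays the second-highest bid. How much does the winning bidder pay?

Bids in descending order: Agent M 106 credits; Agent U 93 credits; Agent N 92 credits; Agent Y 43 credits; Agent S 13 credits.
Agent M has the highest bid, so Agent M wins.
The second-highest bid is 93 credits, so that is what Agent M pays.

Price paid: 93 credits.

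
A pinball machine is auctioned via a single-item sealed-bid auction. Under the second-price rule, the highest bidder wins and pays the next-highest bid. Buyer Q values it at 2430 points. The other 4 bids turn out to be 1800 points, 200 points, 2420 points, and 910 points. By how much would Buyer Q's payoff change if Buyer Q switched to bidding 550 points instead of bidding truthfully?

The highest competing bid is 2420 points.
Bidding truthfully at 2430 points: Buyer Q has the top bid, wins, and pays the second-highest bid 2420 points. Payoff = 2430 points − 2420 points = 10 points.
Bidding 550 points: the top bid is 2420 points (a rival), so Buyer Q loses. Payoff = 0 points.
Change = 0 points − 10 points = -10 points.

Payoff change: -10 points.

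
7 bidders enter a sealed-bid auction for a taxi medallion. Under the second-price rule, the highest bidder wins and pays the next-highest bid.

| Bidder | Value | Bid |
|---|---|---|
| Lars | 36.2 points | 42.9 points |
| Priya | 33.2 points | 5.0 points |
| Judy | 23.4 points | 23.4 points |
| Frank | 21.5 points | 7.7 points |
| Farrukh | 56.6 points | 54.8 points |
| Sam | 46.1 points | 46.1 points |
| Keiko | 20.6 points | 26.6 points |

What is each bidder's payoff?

Payoffs: Lars 0.0 points, Priya 0.0 points, Judy 0.0 points, Frank 0.0 points, Farrukh 10.5 points, Sam 0.0 points, Keiko 0.0 points.

Ordered from highest: Farrukh 54.8 points, then Sam 46.1 points, then Lars 42.9 points, then Keiko 26.6 points, then Judy 23.4 points, then Frank 7.7 points, then Priya 5.0 points.
Farrukh has the top bid and wins; the price is the second-highest bid, 46.1 points.
Farrukh's payoff = 56.6 points − 46.1 points = 10.5 points. All other bidders lose, so their payoff is 0.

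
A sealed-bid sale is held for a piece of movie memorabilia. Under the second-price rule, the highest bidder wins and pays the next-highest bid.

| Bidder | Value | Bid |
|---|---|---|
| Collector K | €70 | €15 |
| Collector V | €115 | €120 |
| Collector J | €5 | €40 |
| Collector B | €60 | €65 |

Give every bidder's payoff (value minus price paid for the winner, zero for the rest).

Sorted high to low: Collector V €120, then Collector B €65, then Collector J €40, then Collector K €15.
Collector V has the top bid and wins; the price is the second-highest bid, €65.
Collector V's payoff = €115 − €65 = €50. All other bidders lose, so their payoff is 0.

Payoffs: Collector K €0, Collector V €50, Collector J €0, Collector B €0.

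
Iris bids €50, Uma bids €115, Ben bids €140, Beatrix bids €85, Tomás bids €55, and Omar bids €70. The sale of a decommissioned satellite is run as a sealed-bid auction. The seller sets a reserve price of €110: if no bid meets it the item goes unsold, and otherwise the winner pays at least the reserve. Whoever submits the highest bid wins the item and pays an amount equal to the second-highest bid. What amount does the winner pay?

Ranking the bids: Ben €140 > Uma €115 > Beatrix €85 > Omar €70 > Tomás €55 > Iris €50.
Ben has the highest bid, so Ben wins.
The second-highest bid is €115, which exceeds the reserve, so that sets the price.

Price paid: €115.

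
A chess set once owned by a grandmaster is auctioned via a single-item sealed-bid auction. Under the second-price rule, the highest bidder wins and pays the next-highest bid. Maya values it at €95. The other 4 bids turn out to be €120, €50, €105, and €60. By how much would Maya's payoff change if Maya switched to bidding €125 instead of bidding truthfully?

-€25

The highest competing bid is €120.
Bidding truthfully at €95: the top bid is €120 (a rival), so Maya loses. Payoff = €0.
Bidding €125: Maya has the top bid, wins, and pays the second-highest bid €120. Payoff = €95 − €120 = -€25.
Change = -€25 − €0 = -€25.
Deviating from a truthful bid can only lose payoff in a second-price auction — never gain.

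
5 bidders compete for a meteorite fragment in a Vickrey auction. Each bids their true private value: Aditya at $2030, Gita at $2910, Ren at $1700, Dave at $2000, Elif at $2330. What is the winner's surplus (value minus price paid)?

Ranking the bids: Gita $2910; Elif $2330; Aditya $2030; Dave $2000; Ren $1700.
Gita wins with the top bid and pays the second-highest, $2330.
Surplus = $2910 − $2330 = $580.

Winner's surplus: $580.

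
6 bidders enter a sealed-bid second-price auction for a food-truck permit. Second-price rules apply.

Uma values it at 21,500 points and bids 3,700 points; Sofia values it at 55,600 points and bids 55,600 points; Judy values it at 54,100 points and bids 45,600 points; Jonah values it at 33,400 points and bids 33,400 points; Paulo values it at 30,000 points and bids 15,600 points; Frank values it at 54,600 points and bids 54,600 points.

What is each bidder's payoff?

Ordered from highest: Sofia 55,600 points; Frank 54,600 points; Judy 45,600 points; Jonah 33,400 points; Paulo 15,600 points; Uma 3,700 points.
Sofia has the top bid and wins; the price is the second-highest bid, 54,600 points.
Sofia's payoff = 55,600 points − 54,600 points = 1,000 points. All other bidders lose, so their payoff is 0.

Uma 0 points, Sofia 1,000 points, Judy 0 points, Jonah 0 points, Paulo 0 points, Frank 0 points.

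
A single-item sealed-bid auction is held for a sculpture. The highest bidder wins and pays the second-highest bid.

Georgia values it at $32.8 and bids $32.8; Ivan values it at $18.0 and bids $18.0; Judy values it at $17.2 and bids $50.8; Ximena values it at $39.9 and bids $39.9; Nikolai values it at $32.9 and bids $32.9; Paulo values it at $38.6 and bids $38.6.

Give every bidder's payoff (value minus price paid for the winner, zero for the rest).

Payoffs: Georgia $0.0, Ivan $0.0, Judy -$22.7, Ximena $0.0, Nikolai $0.0, Paulo $0.0.

Sorted high to low: Judy $50.8, then Ximena $39.9, then Paulo $38.6, then Nikolai $32.9, then Georgia $32.8, then Ivan $18.0.
Judy has the top bid and wins; the price is the second-highest bid, $39.9.
Judy's payoff = $17.2 − $39.9 = -$22.7. All other bidders lose, so their payoff is 0.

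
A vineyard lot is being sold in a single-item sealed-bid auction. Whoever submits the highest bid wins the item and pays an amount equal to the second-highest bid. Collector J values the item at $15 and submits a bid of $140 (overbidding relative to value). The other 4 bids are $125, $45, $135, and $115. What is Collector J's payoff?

Highest competing bid: $135.
Collector J's bid $140 is the highest overall, so Collector J wins and pays the second-highest bid, $135.
Payoff = value − price = $15 − $135 = -$120.
Overbidding won the item at a price above value — truthful bidding would have avoided this loss.

Payoff = -$120.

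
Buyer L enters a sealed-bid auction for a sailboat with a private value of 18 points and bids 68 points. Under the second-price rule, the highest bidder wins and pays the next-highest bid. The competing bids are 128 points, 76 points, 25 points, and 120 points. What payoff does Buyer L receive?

0 points

Highest competing bid: 128 points.
Buyer L's bid 68 points is not the highest, so Buyer L loses, pays nothing, and earns zero payoff.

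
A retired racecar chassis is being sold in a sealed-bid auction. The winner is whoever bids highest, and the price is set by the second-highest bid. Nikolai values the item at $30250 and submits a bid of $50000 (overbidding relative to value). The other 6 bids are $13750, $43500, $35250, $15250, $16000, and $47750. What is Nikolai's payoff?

Nikolai's payoff: -$17500.

Highest competing bid: $47750.
Nikolai's bid $50000 is the highest overall, so Nikolai wins and pays the second-highest bid, $47750.
Payoff = value − price = $30250 − $47750 = -$17500.
Overbidding won the item at a price above value — truthful bidding would have avoided this loss.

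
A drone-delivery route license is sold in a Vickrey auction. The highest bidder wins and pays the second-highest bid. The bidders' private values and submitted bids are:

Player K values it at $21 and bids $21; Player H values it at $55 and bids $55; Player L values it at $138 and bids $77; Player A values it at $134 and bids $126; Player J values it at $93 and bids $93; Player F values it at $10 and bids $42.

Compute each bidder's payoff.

Bids in descending order: Player A $126, then Player J $93, then Player L $77, then Player H $55, then Player F $42, then Player K $21.
Player A has the top bid and wins; the price is the second-highest bid, $93.
Player A's payoff = $134 − $93 = $41. All other bidders lose, so their payoff is 0.

Payoffs: Player K $0, Player H $0, Player L $0, Player A $41, Player J $0, Player F $0.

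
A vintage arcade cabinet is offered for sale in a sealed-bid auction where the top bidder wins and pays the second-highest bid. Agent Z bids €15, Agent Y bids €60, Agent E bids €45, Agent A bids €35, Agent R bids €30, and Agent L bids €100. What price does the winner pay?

Ordered from highest: Agent L €100; Agent Y €60; Agent E €45; Agent A €35; Agent R €30; Agent Z €15.
Agent L is the highest bidder, so Agent L wins.
Under the second-price rule, the price is the second-highest bid: €60.

€60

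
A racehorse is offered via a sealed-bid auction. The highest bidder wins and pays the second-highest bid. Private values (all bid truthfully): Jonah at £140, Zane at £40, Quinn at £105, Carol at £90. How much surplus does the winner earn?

Sorted high to low: Jonah £140 > Quinn £105 > Carol £90 > Zane £40.
Jonah wins with the top bid and pays the second-highest, £105.
Surplus = £140 − £105 = £35.

Winner's surplus: £35.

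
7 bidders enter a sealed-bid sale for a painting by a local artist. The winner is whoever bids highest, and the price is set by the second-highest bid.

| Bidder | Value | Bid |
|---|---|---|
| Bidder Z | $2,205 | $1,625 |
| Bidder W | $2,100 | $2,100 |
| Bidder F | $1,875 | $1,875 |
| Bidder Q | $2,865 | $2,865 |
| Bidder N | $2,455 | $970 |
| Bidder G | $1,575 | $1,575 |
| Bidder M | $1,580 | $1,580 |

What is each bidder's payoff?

Bidder Z $0, Bidder W $0, Bidder F $0, Bidder Q $765, Bidder N $0, Bidder G $0, Bidder M $0.

Ranking the bids: Bidder Q $2,865; Bidder W $2,100; Bidder F $1,875; Bidder Z $1,625; Bidder M $1,580; Bidder G $1,575; Bidder N $970.
Bidder Q has the top bid and wins; the price is the second-highest bid, $2,100.
Bidder Q's payoff = $2,865 − $2,100 = $765. All other bidders lose, so their payoff is 0.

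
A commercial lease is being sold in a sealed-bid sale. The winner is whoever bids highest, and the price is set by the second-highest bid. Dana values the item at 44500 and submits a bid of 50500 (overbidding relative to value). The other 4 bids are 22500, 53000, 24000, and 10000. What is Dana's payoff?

Highest competing bid: 53000.
Dana's bid 50500 is not the highest, so Dana loses, pays nothing, and earns zero payoff.

0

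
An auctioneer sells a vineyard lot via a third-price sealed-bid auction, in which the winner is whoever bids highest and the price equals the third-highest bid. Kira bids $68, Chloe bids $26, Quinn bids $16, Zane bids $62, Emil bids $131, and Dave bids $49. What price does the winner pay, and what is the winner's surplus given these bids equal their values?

The winner pays $62 for a surplus of $69.

Bids in descending order: Emil $131, then Kira $68, then Zane $62, then Dave $49, then Chloe $26, then Quinn $16.
Emil is the highest bidder, so Emil wins.
Under the third-price rule, the price is the third-highest bid: $62.
Surplus = $131 − $62 = $69.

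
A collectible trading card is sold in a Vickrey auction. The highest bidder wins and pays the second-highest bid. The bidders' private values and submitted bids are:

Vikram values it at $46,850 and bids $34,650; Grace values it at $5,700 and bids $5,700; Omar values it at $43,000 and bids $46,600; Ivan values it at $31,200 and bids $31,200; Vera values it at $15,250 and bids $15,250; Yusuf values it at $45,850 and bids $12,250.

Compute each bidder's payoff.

Vikram $0, Grace $0, Omar $8,350, Ivan $0, Vera $0, Yusuf $0.

Ordered from highest: Omar $46,600; Vikram $34,650; Ivan $31,200; Vera $15,250; Yusuf $12,250; Grace $5,700.
Omar has the top bid and wins; the price is the second-highest bid, $34,650.
Omar's payoff = $43,000 − $34,650 = $8,350. All other bidders lose, so their payoff is 0.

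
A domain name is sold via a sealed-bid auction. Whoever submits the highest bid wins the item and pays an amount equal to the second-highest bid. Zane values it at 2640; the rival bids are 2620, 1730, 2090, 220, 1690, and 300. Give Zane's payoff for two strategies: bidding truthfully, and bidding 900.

Truthful: 20; alternative: 0.

The highest competing bid is 2620.
Bidding truthfully at 2640: Zane has the top bid, wins, and pays the second-highest bid 2620. Payoff = 2640 − 2620 = 20.
Bidding 900: the top bid is 2620 (a rival), so Zane loses. Payoff = 0.
This is the dominant-strategy logic: truthful bidding weakly beats any alternative.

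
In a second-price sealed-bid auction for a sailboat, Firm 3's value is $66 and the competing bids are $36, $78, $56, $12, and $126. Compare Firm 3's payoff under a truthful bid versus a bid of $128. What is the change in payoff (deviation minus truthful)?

The highest competing bid is $126.
Bidding truthfully at $66: the top bid is $126 (a rival), so Firm 3 loses. Payoff = $0.
Bidding $128: Firm 3 has the top bid, wins, and pays the second-highest bid $126. Payoff = $66 − $126 = -$60.
Change = -$60 − $0 = -$60.
Deviating from a truthful bid can only lose payoff in a second-price auction — never gain.

Payoff change: -$60.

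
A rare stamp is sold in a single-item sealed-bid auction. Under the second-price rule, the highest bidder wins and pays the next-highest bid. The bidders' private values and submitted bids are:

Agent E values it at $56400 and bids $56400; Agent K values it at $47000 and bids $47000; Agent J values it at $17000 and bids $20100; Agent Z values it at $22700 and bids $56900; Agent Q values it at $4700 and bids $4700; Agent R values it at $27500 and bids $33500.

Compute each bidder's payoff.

Bids in descending order: Agent Z $56900 > Agent E $56400 > Agent K $47000 > Agent R $33500 > Agent J $20100 > Agent Q $4700.
Agent Z has the top bid and wins; the price is the second-highest bid, $56400.
Agent Z's payoff = $22700 − $56400 = -$33700. All other bidders lose, so their payoff is 0.

Payoffs: Agent E $0, Agent K $0, Agent J $0, Agent Z -$33700, Agent Q $0, Agent R $0.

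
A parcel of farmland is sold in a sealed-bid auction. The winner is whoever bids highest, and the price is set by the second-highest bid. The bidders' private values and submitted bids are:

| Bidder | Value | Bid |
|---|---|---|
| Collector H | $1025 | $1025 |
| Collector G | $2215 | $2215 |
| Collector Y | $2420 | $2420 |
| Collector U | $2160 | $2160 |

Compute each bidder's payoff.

Payoffs: Collector H $0, Collector G $0, Collector Y $205, Collector U $0.

Sorted high to low: Collector Y $2420; Collector G $2215; Collector U $2160; Collector H $1025.
Collector Y has the top bid and wins; the price is the second-highest bid, $2215.
Collector Y's payoff = $2420 − $2215 = $205. All other bidders lose, so their payoff is 0.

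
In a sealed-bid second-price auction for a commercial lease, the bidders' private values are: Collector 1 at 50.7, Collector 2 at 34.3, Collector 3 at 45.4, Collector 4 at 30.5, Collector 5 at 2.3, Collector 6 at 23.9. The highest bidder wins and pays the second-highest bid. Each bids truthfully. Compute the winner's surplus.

Bids in descending order: Collector 1 50.7 > Collector 3 45.4 > Collector 2 34.3 > Collector 4 30.5 > Collector 6 23.9 > Collector 5 2.3.
Collector 1 wins with the top bid and pays the second-highest, 45.4.
Surplus = 50.7 − 45.4 = 5.3.

Winner's surplus: 5.3.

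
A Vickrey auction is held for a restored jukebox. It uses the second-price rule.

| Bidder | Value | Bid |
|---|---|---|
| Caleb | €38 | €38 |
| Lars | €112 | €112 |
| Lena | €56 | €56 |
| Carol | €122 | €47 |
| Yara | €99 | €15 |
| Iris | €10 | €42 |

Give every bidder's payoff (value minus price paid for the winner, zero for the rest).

Caleb €0, Lars €56, Lena €0, Carol €0, Yara €0, Iris €0.

Ordered from highest: Lars €112 > Lena €56 > Carol €47 > Iris €42 > Caleb €38 > Yara €15.
Lars has the top bid and wins; the price is the second-highest bid, €56.
Lars's payoff = €112 − €56 = €56. All other bidders lose, so their payoff is 0.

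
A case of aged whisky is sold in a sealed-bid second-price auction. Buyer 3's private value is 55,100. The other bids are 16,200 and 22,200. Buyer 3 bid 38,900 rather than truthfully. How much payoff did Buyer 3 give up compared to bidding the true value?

Payoff forgone: 0.

The highest competing bid is 22,200.
Bidding truthfully at 55,100: Buyer 3 has the top bid, wins, and pays the second-highest bid 22,200. Payoff = 55,100 − 22,200 = 32,900.
Bidding 38,900: Buyer 3 has the top bid, wins, and pays the second-highest bid 22,200. Payoff = 55,100 − 22,200 = 32,900.
Regret = truthful payoff − actual payoff = 32,900 − 32,900 = 0.
The bid only affects whether you win, not the price — here both bids land on the same side of the top rival bid, so the deviation is payoff-neutral.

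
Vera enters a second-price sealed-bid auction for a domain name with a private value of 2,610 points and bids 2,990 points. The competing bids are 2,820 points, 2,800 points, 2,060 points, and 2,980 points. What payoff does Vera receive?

Highest competing bid: 2,980 points.
Vera's bid 2,990 points is the highest overall, so Vera wins and pays the second-highest bid, 2,980 points.
Payoff = value − price = 2,610 points − 2,980 points = -370 points.
Overbidding won the item at a price above value — truthful bidding would have avoided this loss.

Payoff = -370 points.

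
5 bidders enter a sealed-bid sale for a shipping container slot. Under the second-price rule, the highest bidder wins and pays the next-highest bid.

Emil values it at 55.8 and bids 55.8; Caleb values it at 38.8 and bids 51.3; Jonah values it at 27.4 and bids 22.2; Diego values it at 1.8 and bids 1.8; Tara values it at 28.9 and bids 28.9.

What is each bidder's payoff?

Ordered from highest: Emil 55.8; Caleb 51.3; Tara 28.9; Jonah 22.2; Diego 1.8.
Emil has the top bid and wins; the price is the second-highest bid, 51.3.
Emil's payoff = 55.8 − 51.3 = 4.5. All other bidders lose, so their payoff is 0.

Payoffs: Emil 4.5, Caleb 0.0, Jonah 0.0, Diego 0.0, Tara 0.0.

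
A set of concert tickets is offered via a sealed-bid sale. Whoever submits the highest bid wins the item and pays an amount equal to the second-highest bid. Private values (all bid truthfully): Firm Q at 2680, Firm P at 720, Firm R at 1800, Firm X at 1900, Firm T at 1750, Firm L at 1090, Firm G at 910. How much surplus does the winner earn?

Sorted high to low: Firm Q 2680; Firm X 1900; Firm R 1800; Firm T 1750; Firm L 1090; Firm G 910; Firm P 720.
Firm Q wins with the top bid and pays the second-highest, 1900.
Surplus = 2680 − 1900 = 780.

Surplus = 780.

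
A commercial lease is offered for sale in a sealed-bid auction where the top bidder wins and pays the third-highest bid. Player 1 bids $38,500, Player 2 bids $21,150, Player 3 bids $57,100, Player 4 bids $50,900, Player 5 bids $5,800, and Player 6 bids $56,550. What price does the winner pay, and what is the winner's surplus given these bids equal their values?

Bids in descending order: Player 3 $57,100, then Player 6 $56,550, then Player 4 $50,900, then Player 1 $38,500, then Player 2 $21,150, then Player 5 $5,800.
Player 3 is the highest bidder, so Player 3 wins.
Under the third-price rule, the price is the third-highest bid: $50,900.
Surplus = $57,100 − $50,900 = $6,200.

Price $50,900; surplus $6,200.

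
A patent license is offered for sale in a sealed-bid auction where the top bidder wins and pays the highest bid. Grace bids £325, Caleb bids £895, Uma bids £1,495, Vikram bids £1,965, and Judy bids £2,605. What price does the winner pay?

The winner pays £2,605.

Ordered from highest: Judy £2,605 > Vikram £1,965 > Uma £1,495 > Caleb £895 > Grace £325.
Judy is the highest bidder, so Judy wins.
Under the first-price rule, the price is the highest bid: £2,605.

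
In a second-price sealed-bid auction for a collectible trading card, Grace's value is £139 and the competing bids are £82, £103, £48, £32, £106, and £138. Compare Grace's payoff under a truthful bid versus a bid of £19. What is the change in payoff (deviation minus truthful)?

The highest competing bid is £138.
Bidding truthfully at £139: Grace has the top bid, wins, and pays the second-highest bid £138. Payoff = £139 − £138 = £1.
Bidding £19: the top bid is £138 (a rival), so Grace loses. Payoff = £0.
Change = £0 − £1 = -£1.
This is the dominant-strategy logic: truthful bidding weakly beats any alternative.

-£1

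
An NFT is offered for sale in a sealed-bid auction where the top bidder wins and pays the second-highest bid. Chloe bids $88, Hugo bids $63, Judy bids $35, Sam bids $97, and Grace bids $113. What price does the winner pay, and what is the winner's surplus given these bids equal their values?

The winner pays $97 for a surplus of $16.

Ranking the bids: Grace $113 > Sam $97 > Chloe $88 > Hugo $63 > Judy $35.
Grace is the highest bidder, so Grace wins.
Under the second-price rule, the price is the second-highest bid: $97.
Surplus = $113 − $97 = $16.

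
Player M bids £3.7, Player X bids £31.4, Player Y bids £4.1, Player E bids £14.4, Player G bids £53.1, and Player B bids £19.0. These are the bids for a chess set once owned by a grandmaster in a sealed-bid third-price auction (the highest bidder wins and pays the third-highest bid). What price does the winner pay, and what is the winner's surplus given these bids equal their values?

The winner pays £19.0 for a surplus of £34.1.

Ranking the bids: Player G £53.1; Player X £31.4; Player B £19.0; Player E £14.4; Player Y £4.1; Player M £3.7.
Player G is the highest bidder, so Player G wins.
Under the third-price rule, the price is the third-highest bid: £19.0.
Surplus = £53.1 − £19.0 = £34.1.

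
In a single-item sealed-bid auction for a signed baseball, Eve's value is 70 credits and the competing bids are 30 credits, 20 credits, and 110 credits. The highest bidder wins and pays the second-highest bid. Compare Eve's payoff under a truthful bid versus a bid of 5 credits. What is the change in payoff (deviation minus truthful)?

Payoff change: 0 credits.

The highest competing bid is 110 credits.
Bidding truthfully at 70 credits: the top bid is 110 credits (a rival), so Eve loses. Payoff = 0 credits.
Bidding 5 credits: the top bid is 110 credits (a rival), so Eve loses. Payoff = 0 credits.
Change = 0 credits − 0 credits = 0 credits.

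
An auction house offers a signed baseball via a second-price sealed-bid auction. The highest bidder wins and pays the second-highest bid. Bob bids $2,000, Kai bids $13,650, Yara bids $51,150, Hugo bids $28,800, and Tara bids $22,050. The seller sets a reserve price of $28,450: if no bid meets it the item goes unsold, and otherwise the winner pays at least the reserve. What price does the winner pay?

Ordered from highest: Yara $51,150, then Hugo $28,800, then Tara $22,050, then Kai $13,650, then Bob $2,000.
Yara has the highest bid, so Yara wins.
The second-highest bid is $28,800, which exceeds the reserve, so that sets the price.

Price paid: $28,800.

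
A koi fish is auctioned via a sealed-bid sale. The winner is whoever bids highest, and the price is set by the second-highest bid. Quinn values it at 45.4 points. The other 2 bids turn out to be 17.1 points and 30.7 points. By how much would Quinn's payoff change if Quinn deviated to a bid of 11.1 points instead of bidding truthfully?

The highest competing bid is 30.7 points.
Bidding truthfully at 45.4 points: Quinn has the top bid, wins, and pays the second-highest bid 30.7 points. Payoff = 45.4 points − 30.7 points = 14.7 points.
Bidding 11.1 points: the top bid is 30.7 points (a rival), so Quinn loses. Payoff = 0.0 points.
Change = 0.0 points − 14.7 points = -14.7 points.

-14.7 points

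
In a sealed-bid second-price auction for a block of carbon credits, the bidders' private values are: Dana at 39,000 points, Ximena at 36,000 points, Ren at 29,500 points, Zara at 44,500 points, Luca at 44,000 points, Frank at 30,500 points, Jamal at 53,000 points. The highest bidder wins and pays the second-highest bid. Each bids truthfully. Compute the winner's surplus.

Surplus = 8,500 points.

Ordered from highest: Jamal 53,000 points > Zara 44,500 points > Luca 44,000 points > Dana 39,000 points > Ximena 36,000 points > Frank 30,500 points > Ren 29,500 points.
Jamal wins with the top bid and pays the second-highest, 44,500 points.
Surplus = 53,000 points − 44,500 points = 8,500 points.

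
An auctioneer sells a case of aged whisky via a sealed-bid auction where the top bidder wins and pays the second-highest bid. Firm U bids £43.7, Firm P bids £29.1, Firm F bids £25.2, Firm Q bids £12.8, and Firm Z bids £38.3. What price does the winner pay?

£38.3

Sorted high to low: Firm U £43.7; Firm Z £38.3; Firm P £29.1; Firm F £25.2; Firm Q £12.8.
Firm U is the highest bidder, so Firm U wins.
Under the second-price rule, the price is the second-highest bid: £38.3.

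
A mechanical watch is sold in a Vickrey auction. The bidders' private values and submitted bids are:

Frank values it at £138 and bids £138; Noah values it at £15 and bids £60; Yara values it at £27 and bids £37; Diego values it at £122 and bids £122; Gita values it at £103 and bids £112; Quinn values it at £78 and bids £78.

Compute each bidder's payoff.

Payoffs: Frank £16, Noah £0, Yara £0, Diego £0, Gita £0, Quinn £0.

Ordered from highest: Frank £138; Diego £122; Gita £112; Quinn £78; Noah £60; Yara £37.
Frank has the top bid and wins; the price is the second-highest bid, £122.
Frank's payoff = £138 − £122 = £16. All other bidders lose, so their payoff is 0.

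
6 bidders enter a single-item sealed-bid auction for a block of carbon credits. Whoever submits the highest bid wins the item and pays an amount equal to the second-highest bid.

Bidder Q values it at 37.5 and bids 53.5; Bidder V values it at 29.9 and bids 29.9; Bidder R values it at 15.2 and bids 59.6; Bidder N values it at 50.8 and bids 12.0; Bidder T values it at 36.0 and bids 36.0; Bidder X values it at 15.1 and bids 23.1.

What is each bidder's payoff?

Bidder Q 0.0, Bidder V 0.0, Bidder R -38.3, Bidder N 0.0, Bidder T 0.0, Bidder X 0.0.

Bids in descending order: Bidder R 59.6 > Bidder Q 53.5 > Bidder T 36.0 > Bidder V 29.9 > Bidder X 23.1 > Bidder N 12.0.
Bidder R has the top bid and wins; the price is the second-highest bid, 53.5.
Bidder R's payoff = 15.2 − 53.5 = -38.3. All other bidders lose, so their payoff is 0.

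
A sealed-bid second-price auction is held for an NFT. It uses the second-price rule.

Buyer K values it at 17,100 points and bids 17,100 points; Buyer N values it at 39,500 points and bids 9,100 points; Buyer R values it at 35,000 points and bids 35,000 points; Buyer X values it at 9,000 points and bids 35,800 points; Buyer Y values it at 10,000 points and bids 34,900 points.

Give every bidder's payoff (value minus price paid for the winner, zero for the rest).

Sorted high to low: Buyer X 35,800 points, then Buyer R 35,000 points, then Buyer Y 34,900 points, then Buyer K 17,100 points, then Buyer N 9,100 points.
Buyer X has the top bid and wins; the price is the second-highest bid, 35,000 points.
Buyer X's payoff = 9,000 points − 35,000 points = -26,000 points. All other bidders lose, so their payoff is 0.

Buyer K 0 points, Buyer N 0 points, Buyer R 0 points, Buyer X -26,000 points, Buyer Y 0 points.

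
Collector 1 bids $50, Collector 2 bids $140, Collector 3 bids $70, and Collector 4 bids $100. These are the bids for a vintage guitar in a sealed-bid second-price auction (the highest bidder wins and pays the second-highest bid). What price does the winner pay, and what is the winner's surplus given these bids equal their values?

Ordered from highest: Collector 2 $140, then Collector 4 $100, then Collector 3 $70, then Collector 1 $50.
Collector 2 is the highest bidder, so Collector 2 wins.
Under the second-price rule, the price is the second-highest bid: $100.
Surplus = $140 − $100 = $40.

The winner pays $100 for a surplus of $40.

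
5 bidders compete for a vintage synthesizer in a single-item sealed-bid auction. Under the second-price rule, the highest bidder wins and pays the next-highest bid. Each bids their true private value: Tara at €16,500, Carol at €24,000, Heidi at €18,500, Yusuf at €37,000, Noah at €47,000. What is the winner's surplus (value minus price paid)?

Winner's surplus: €10,000.

Sorted high to low: Noah €47,000; Yusuf €37,000; Carol €24,000; Heidi €18,500; Tara €16,500.
Noah wins with the top bid and pays the second-highest, €37,000.
Surplus = €47,000 − €37,000 = €10,000.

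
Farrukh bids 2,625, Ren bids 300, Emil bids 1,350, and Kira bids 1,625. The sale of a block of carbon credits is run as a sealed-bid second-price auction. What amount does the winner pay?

Bids in descending order: Farrukh 2,625 > Kira 1,625 > Emil 1,350 > Ren 300.
Farrukh has the highest bid, so Farrukh wins.
The second-highest bid is 1,625, so that is what Farrukh pays.

1,625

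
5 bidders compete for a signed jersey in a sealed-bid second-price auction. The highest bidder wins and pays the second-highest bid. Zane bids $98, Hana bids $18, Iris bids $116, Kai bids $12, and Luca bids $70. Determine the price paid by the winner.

Bids in descending order: Iris $116, then Zane $98, then Luca $70, then Hana $18, then Kai $12.
Iris has the highest bid, so Iris wins.
The second-highest bid is $98, so that is what Iris pays.

The winner pays $98.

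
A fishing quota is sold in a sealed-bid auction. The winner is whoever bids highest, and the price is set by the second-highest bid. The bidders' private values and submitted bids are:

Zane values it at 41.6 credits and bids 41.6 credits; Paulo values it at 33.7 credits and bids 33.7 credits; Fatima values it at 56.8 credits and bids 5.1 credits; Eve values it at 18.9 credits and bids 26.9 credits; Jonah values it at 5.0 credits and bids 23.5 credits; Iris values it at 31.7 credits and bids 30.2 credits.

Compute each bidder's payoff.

Zane 7.9 credits, Paulo 0.0 credits, Fatima 0.0 credits, Eve 0.0 credits, Jonah 0.0 credits, Iris 0.0 credits.

Ranking the bids: Zane 41.6 credits > Paulo 33.7 credits > Iris 30.2 credits > Eve 26.9 credits > Jonah 23.5 credits > Fatima 5.1 credits.
Zane has the top bid and wins; the price is the second-highest bid, 33.7 credits.
Zane's payoff = 41.6 credits − 33.7 credits = 7.9 credits. All other bidders lose, so their payoff is 0.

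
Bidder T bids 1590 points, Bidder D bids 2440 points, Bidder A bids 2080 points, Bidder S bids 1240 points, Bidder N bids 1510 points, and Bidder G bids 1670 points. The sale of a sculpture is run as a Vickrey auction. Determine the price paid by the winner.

Sorted high to low: Bidder D 2440 points, then Bidder A 2080 points, then Bidder G 1670 points, then Bidder T 1590 points, then Bidder N 1510 points, then Bidder S 1240 points.
Bidder D has the highest bid, so Bidder D wins.
The second-highest bid is 2080 points, so that is what Bidder D pays.

Price paid: 2080 points.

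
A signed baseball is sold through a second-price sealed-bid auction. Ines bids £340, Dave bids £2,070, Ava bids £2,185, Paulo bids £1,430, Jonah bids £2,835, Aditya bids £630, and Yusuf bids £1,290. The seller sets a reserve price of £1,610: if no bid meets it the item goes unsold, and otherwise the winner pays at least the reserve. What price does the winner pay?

£2,185

Ranking the bids: Jonah £2,835 > Ava £2,185 > Dave £2,070 > Paulo £1,430 > Yusuf £1,290 > Aditya £630 > Ines £340.
Jonah has the highest bid, so Jonah wins.
The second-highest bid is £2,185, which exceeds the reserve, so that sets the price.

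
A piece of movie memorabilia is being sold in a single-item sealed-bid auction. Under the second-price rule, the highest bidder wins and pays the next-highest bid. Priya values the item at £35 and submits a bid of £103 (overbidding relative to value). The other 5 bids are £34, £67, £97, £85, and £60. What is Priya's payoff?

Highest competing bid: £97.
Priya's bid £103 is the highest overall, so Priya wins and pays the second-highest bid, £97.
Payoff = value − price = £35 − £97 = -£62.

-£62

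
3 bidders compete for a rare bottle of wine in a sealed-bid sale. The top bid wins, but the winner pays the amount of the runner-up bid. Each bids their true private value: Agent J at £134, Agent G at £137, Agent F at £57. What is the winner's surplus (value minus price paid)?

Winner's surplus: £3.

Ordered from highest: Agent G £137 > Agent J £134 > Agent F £57.
Agent G wins with the top bid and pays the second-highest, £134.
Surplus = £137 − £134 = £3.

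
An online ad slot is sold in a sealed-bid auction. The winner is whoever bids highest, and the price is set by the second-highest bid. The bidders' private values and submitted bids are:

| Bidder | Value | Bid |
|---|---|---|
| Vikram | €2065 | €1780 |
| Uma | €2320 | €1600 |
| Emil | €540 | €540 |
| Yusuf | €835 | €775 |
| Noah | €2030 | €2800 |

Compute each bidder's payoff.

Vikram €0, Uma €0, Emil €0, Yusuf €0, Noah €250.

Bids in descending order: Noah €2800, then Vikram €1780, then Uma €1600, then Yusuf €775, then Emil €540.
Noah has the top bid and wins; the price is the second-highest bid, €1780.
Noah's payoff = €2030 − €1780 = €250. All other bidders lose, so their payoff is 0.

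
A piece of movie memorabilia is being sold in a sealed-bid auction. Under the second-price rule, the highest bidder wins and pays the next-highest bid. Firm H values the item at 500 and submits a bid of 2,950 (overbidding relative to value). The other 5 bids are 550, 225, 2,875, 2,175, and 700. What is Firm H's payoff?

Firm H's payoff: -2,375.

Highest competing bid: 2,875.
Firm H's bid 2,950 is the highest overall, so Firm H wins and pays the second-highest bid, 2,875.
Payoff = value − price = 500 − 2,875 = -2,375.
Overbidding won the item at a price above value — truthful bidding would have avoided this loss.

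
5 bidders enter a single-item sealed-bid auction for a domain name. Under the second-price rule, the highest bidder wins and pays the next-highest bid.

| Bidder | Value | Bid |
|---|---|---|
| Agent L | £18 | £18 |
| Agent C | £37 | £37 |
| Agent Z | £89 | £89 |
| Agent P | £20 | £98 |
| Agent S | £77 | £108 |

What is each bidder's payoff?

Ranking the bids: Agent S £108, then Agent P £98, then Agent Z £89, then Agent C £37, then Agent L £18.
Agent S has the top bid and wins; the price is the second-highest bid, £98.
Agent S's payoff = £77 − £98 = -£21. All other bidders lose, so their payoff is 0.

Agent L £0, Agent C £0, Agent Z £0, Agent P £0, Agent S -£21.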